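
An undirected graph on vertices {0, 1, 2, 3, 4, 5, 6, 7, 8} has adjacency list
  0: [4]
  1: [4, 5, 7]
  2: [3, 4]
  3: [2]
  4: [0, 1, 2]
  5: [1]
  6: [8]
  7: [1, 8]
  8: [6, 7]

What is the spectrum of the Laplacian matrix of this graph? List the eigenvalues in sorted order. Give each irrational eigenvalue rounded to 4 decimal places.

[0, 0.1862, 0.4822, 0.7043, 1.4073, 2.1338, 2.8532, 3.5372, 4.6958]

Each diagonal entry of L is the vertex degree and each off-diagonal entry is -1 where an edge is present, 0 otherwise; in the order [0, 1, 2, 3, 4, 5, 6, 7, 8] the diagonal is [1, 3, 2, 1, 3, 1, 1, 2, 2]. Diagonalising L (or applying a numerical eigensolver to the 9x9 matrix) gives the spectrum above. The single zero eigenvalue shows the graph is connected. There is one zero in the spectrum, matching the 1 component.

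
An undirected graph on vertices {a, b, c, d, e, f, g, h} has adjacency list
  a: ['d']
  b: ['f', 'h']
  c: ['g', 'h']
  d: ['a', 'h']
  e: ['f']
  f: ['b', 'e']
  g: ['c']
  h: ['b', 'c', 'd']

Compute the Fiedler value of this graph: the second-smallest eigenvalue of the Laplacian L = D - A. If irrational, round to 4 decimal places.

0.2434

Reading degrees in the order [a, b, c, d, e, f, g, h] gives [1, 2, 2, 2, 1, 2, 1, 3]; set D = diag(1, 2, 2, 2, 1, 2, 1, 3) and form L = D - A. Computing the eigenvalues of L and sorting gives [0, 0.2434, 0.3820, 1.1798, 2, 2.6180, 3.1386, 4.4383]. The Fiedler value lambda_2 = 0.2434 is strictly positive, so the graph is connected. The largest eigenvalue, 4.4383, is at most the vertex count 8.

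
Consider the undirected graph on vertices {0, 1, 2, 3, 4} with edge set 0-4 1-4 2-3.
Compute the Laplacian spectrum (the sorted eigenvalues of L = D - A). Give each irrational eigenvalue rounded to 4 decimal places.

Each diagonal entry of L is the vertex degree and each off-diagonal entry is -1 where an edge is present, 0 otherwise; in the order [0, 1, 2, 3, 4] the diagonal is [1, 1, 1, 1, 2]. The multiplicity of 0 as a Laplacian eigenvalue equals the number of connected components. The 2 zero eigenvalues correspond to the 2 connected components. The largest eigenvalue, 3, is at most the vertex count 5.

[0, 0, 1, 2, 3]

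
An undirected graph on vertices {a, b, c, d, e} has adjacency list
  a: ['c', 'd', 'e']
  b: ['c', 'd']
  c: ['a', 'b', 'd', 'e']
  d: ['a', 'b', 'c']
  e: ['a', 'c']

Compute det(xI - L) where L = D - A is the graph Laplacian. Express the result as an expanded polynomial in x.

Each diagonal entry of L is the vertex degree and each off-diagonal entry is -1 where an edge is present, 0 otherwise; in the order [a, b, c, d, e] the diagonal is [3, 2, 4, 3, 2]. Computing det(xI - L) by cofactor expansion (or equivalently via sum-over-permutations) gives x^5 - 14x^4 + 70x^3 - 146x^2 + 105x. Since p(0) = det(-L) = 0, x divides p(x). There is one zero in the spectrum, matching the 1 component. The largest eigenvalue, 5, is at most the vertex count 5.

x^5 - 14x^4 + 70x^3 - 146x^2 + 105x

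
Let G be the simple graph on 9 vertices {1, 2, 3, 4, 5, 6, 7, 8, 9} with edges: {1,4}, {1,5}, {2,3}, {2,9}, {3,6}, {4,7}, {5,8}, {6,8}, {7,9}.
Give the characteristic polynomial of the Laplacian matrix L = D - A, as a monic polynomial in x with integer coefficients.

x^9 - 18x^8 + 135x^7 - 546x^6 + 1287x^5 - 1782x^4 + 1386x^3 - 540x^2 + 81x

Each diagonal entry of L is the vertex degree and each off-diagonal entry is -1 where an edge is present, 0 otherwise; in the order [1, 2, 3, 4, 5, 6, 7, 8, 9] the diagonal is [2, 2, 2, 2, 2, 2, 2, 2, 2]. L has integer entries, so p(x) = det(xI - L) has integer coefficients. Expanding the determinant yields x^9 - 18x^8 + 135x^7 - 546x^6 + 1287x^5 - 1782x^4 + 1386x^3 - 540x^2 + 81x. Since p(0) = det(-L) = 0, x divides p(x).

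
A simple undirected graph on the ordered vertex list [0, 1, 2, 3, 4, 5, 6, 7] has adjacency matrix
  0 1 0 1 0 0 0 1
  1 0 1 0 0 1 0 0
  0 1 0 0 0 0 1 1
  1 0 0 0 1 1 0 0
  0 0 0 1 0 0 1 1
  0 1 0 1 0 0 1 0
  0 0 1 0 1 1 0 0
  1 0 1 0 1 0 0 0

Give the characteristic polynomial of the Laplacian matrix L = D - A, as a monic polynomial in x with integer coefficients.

Each diagonal entry of L is the vertex degree and each off-diagonal entry is -1 where an edge is present, 0 otherwise; in the order [0, 1, 2, 3, 4, 5, 6, 7] the diagonal is [3, 3, 3, 3, 3, 3, 3, 3]. Computing det(xI - L) by cofactor expansion (or equivalently via sum-over-permutations) gives x^8 - 24x^7 + 240x^6 - 1296x^5 + 4080x^4 - 7488x^3 + 7424x^2 - 3072x. The constant term is 0 because L is singular (the all-ones vector lies in its kernel). There is one zero in the spectrum, matching the 1 component.

x^8 - 24x^7 + 240x^6 - 1296x^5 + 4080x^4 - 7488x^3 + 7424x^2 - 3072x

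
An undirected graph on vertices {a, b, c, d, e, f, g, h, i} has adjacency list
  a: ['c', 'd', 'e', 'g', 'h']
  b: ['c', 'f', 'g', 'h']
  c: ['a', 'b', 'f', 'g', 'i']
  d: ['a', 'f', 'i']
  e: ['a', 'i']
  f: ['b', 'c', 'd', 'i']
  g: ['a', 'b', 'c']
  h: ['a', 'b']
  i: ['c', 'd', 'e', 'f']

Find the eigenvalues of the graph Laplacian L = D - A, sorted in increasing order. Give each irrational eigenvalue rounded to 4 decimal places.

With the vertex order [a, b, c, d, e, f, g, h, i], the degrees are [5, 4, 5, 3, 2, 4, 3, 2, 4], giving D = diag(5, 4, 5, 3, 2, 4, 3, 2, 4) and L = D - A. L is symmetric positive semidefinite, so every eigenvalue is real and nonnegative. By the matrix-tree theorem the graph has (1/9) * product of the nonzero eigenvalues = 2591 spanning trees. The eigenvalues sum to 32, which equals trace(L) = 2|E|.

[0, 1.4399, 1.9459, 2.4123, 3.4303, 4.7058, 5.3192, 5.7107, 7.0358]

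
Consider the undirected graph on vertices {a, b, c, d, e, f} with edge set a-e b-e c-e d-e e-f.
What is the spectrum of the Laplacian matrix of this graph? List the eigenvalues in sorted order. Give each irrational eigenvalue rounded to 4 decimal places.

Reading degrees in the order [a, b, c, d, e, f] gives [1, 1, 1, 1, 5, 1]; set D = diag(1, 1, 1, 1, 5, 1) and form L = D - A. Diagonalising L (or applying a numerical eigensolver to the 6x6 matrix) gives the spectrum above. By the matrix-tree theorem the graph has (1/6) * product of the nonzero eigenvalues = 1 spanning tree. The largest eigenvalue, 6, is at most the vertex count 6.

[0, 1, 1, 1, 1, 6]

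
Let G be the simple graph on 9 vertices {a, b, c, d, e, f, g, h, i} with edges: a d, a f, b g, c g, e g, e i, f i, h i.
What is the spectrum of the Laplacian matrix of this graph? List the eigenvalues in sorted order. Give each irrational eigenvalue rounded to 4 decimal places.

Each diagonal entry of L is the vertex degree and each off-diagonal entry is -1 where an edge is present, 0 otherwise; in the order [a, b, c, d, e, f, g, h, i] the diagonal is [2, 1, 1, 1, 2, 2, 3, 1, 3]. Since every row of L sums to 0, the all-ones vector is in the kernel and 0 is an eigenvalue.

[0, 0.1658, 0.4679, 1, 1.3434, 1.6527, 3, 3.8794, 4.4909]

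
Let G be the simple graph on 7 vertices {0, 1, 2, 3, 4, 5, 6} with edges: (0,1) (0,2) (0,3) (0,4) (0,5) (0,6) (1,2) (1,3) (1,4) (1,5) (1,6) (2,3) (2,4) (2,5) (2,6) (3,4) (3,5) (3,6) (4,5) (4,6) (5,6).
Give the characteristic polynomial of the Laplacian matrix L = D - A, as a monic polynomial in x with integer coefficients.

x^7 - 42x^6 + 735x^5 - 6860x^4 + 36015x^3 - 100842x^2 + 117649x

Reading degrees in the order [0, 1, 2, 3, 4, 5, 6] gives [6, 6, 6, 6, 6, 6, 6]; set D = diag(6, 6, 6, 6, 6, 6, 6) and form L = D - A. Computing det(xI - L) by cofactor expansion (or equivalently via sum-over-permutations) gives x^7 - 42x^6 + 735x^5 - 6860x^4 + 36015x^3 - 100842x^2 + 117649x. The constant term is 0 because L is singular (the all-ones vector lies in its kernel).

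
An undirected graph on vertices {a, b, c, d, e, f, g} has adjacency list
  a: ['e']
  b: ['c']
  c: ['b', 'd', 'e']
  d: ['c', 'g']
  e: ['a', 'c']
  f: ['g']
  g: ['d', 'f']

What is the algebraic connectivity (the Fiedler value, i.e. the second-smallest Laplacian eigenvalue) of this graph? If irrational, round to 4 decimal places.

Each diagonal entry of L is the vertex degree and each off-diagonal entry is -1 where an edge is present, 0 otherwise; in the order [a, b, c, d, e, f, g] the diagonal is [1, 1, 3, 2, 2, 1, 2]. The smallest Laplacian eigenvalue is always 0. The next one, lambda_2 = 0.2603, measures how hard the graph is to disconnect: larger values mean better connectivity. By the matrix-tree theorem the graph has (1/7) * product of the nonzero eigenvalues = 1 spanning tree. There is one zero in the spectrum, matching the 1 component.

0.2603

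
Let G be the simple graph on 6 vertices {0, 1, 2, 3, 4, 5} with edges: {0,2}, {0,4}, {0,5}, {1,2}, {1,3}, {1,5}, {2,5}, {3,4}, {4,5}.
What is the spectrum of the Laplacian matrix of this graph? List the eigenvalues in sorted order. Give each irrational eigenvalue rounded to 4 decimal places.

[0, 1.6972, 2.3820, 4, 4.6180, 5.3028]

With the vertex order [0, 1, 2, 3, 4, 5], the degrees are [3, 3, 3, 2, 3, 4], giving D = diag(3, 3, 3, 2, 3, 4) and L = D - A. Since every row of L sums to 0, the all-ones vector is in the kernel and 0 is an eigenvalue. The largest eigenvalue, 5.3028, is at most the vertex count 6. The eigenvalues sum to 18, which equals trace(L) = 2|E|.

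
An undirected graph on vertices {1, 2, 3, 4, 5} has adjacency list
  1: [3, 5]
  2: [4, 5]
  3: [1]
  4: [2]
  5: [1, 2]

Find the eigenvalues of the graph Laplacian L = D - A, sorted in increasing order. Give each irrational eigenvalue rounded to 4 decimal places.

Reading degrees in the order [1, 2, 3, 4, 5] gives [2, 2, 1, 1, 2]; set D = diag(2, 2, 1, 1, 2) and form L = D - A. Diagonalising L (or applying a numerical eigensolver to the 5x5 matrix) gives the spectrum above. There is one zero in the spectrum, matching the 1 component. The eigenvalues sum to 8, which equals trace(L) = 2|E|.

[0, 0.3820, 1.3820, 2.6180, 3.6180]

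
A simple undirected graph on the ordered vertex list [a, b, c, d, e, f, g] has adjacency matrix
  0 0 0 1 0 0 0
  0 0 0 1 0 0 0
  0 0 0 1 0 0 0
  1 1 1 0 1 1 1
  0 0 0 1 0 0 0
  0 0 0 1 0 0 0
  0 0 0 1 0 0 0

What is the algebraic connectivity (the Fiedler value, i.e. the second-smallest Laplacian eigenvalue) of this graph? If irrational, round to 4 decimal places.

With the vertex order [a, b, c, d, e, f, g], the degrees are [1, 1, 1, 6, 1, 1, 1], giving D = diag(1, 1, 1, 6, 1, 1, 1) and L = D - A. The smallest Laplacian eigenvalue is always 0. The next one, lambda_2 = 1, measures how hard the graph is to disconnect: larger values mean better connectivity. By the matrix-tree theorem the graph has (1/7) * product of the nonzero eigenvalues = 1 spanning tree. There is one zero in the spectrum, matching the 1 component.

1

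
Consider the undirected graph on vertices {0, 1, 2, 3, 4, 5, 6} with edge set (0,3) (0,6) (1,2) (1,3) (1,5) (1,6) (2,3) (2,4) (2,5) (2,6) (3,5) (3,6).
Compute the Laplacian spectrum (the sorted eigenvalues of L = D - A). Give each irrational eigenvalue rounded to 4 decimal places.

Reading degrees in the order [0, 1, 2, 3, 4, 5, 6] gives [2, 4, 5, 5, 1, 3, 4]; set D = diag(2, 4, 5, 5, 1, 3, 4) and form L = D - A. Diagonalising L (or applying a numerical eigensolver to the 7x7 matrix) gives the spectrum above. The single zero eigenvalue shows the graph is connected.

[0, 0.9248, 1.9308, 3.7392, 5.2931, 5.8732, 6.2389]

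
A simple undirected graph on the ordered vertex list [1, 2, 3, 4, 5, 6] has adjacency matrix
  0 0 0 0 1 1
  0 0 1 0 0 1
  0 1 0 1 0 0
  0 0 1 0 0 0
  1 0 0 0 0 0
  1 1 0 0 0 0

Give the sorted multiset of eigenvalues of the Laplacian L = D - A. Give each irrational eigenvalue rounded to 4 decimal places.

Each diagonal entry of L is the vertex degree and each off-diagonal entry is -1 where an edge is present, 0 otherwise; in the order [1, 2, 3, 4, 5, 6] the diagonal is [2, 2, 2, 1, 1, 2]. Diagonalising L (or applying a numerical eigensolver to the 6x6 matrix) gives the spectrum above. By the matrix-tree theorem the graph has (1/6) * product of the nonzero eigenvalues = 1 spanning tree.

[0, 0.2679, 1, 2, 3, 3.7321]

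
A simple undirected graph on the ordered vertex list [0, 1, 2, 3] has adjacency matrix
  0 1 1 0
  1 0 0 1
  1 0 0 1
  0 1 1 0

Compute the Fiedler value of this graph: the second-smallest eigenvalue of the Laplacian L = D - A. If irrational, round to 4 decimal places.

Each diagonal entry of L is the vertex degree and each off-diagonal entry is -1 where an edge is present, 0 otherwise; in the order [0, 1, 2, 3] the diagonal is [2, 2, 2, 2]. The smallest Laplacian eigenvalue is always 0. The next one, lambda_2 = 2, measures how hard the graph is to disconnect: larger values mean better connectivity. The eigenvalues sum to 8, which equals trace(L) = 2|E|. There is one zero in the spectrum, matching the 1 component.

2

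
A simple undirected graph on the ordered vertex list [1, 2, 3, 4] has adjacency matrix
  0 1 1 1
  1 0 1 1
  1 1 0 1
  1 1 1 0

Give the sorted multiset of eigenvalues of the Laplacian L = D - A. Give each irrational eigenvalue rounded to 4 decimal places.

Reading degrees in the order [1, 2, 3, 4] gives [3, 3, 3, 3]; set D = diag(3, 3, 3, 3) and form L = D - A. Diagonalising L (or applying a numerical eigensolver to the 4x4 matrix) gives the spectrum above. By the matrix-tree theorem the graph has (1/4) * product of the nonzero eigenvalues = 16 spanning trees.

[0, 4, 4, 4]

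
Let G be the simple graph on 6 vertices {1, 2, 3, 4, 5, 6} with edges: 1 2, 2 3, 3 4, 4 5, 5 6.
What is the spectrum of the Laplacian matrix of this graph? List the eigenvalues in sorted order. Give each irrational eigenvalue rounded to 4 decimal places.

Each diagonal entry of L is the vertex degree and each off-diagonal entry is -1 where an edge is present, 0 otherwise; in the order [1, 2, 3, 4, 5, 6] the diagonal is [1, 2, 2, 2, 2, 1]. Since every row of L sums to 0, the all-ones vector is in the kernel and 0 is an eigenvalue. The eigenvalues sum to 10, which equals trace(L) = 2|E|. The largest eigenvalue, 3.7321, is at most the vertex count 6.

[0, 0.2679, 1, 2, 3, 3.7321]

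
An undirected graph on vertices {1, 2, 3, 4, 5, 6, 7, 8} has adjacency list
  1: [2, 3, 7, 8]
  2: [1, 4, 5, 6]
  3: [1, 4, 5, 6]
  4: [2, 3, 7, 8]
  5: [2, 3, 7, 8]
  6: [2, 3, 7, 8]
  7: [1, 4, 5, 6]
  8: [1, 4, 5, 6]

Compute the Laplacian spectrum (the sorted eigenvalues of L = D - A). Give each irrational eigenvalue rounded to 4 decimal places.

[0, 4, 4, 4, 4, 4, 4, 8]

With the vertex order [1, 2, 3, 4, 5, 6, 7, 8], the degrees are [4, 4, 4, 4, 4, 4, 4, 4], giving D = diag(4, 4, 4, 4, 4, 4, 4, 4) and L = D - A. The multiplicity of 0 as a Laplacian eigenvalue equals the number of connected components.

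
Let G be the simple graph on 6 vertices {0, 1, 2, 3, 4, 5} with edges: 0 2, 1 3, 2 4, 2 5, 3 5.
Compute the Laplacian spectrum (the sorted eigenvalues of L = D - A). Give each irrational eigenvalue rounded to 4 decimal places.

[0, 0.3249, 1, 1.4608, 3, 4.2143]

With the vertex order [0, 1, 2, 3, 4, 5], the degrees are [1, 1, 3, 2, 1, 2], giving D = diag(1, 1, 3, 2, 1, 2) and L = D - A. Diagonalising L (or applying a numerical eigensolver to the 6x6 matrix) gives the spectrum above. By the matrix-tree theorem the graph has (1/6) * product of the nonzero eigenvalues = 1 spanning tree.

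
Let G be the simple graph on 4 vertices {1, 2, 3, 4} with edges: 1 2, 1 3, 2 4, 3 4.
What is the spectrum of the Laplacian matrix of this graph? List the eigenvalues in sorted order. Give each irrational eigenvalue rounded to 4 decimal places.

With the vertex order [1, 2, 3, 4], the degrees are [2, 2, 2, 2], giving D = diag(2, 2, 2, 2) and L = D - A. Diagonalising L (or applying a numerical eigensolver to the 4x4 matrix) gives the spectrum above. There is one zero in the spectrum, matching the 1 component.

[0, 2, 2, 4]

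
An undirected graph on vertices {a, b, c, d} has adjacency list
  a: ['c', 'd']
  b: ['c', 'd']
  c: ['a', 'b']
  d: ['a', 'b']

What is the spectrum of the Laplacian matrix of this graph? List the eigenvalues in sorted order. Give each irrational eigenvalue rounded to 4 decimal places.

[0, 2, 2, 4]

Reading degrees in the order [a, b, c, d] gives [2, 2, 2, 2]; set D = diag(2, 2, 2, 2) and form L = D - A. Diagonalising L (or applying a numerical eigensolver to the 4x4 matrix) gives the spectrum above. The single zero eigenvalue shows the graph is connected. The eigenvalues sum to 8, which equals trace(L) = 2|E|.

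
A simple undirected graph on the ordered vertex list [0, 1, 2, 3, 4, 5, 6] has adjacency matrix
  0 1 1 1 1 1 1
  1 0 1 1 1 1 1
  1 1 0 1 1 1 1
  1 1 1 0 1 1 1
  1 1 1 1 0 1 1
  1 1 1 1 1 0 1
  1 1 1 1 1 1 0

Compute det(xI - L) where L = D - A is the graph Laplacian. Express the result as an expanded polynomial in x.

Each diagonal entry of L is the vertex degree and each off-diagonal entry is -1 where an edge is present, 0 otherwise; in the order [0, 1, 2, 3, 4, 5, 6] the diagonal is [6, 6, 6, 6, 6, 6, 6]. L has integer entries, so p(x) = det(xI - L) has integer coefficients. Expanding the determinant yields x^7 - 42x^6 + 735x^5 - 6860x^4 + 36015x^3 - 100842x^2 + 117649x. The constant term is 0 because L is singular (the all-ones vector lies in its kernel). The eigenvalues sum to 42, which equals trace(L) = 2|E|.

x^7 - 42x^6 + 735x^5 - 6860x^4 + 36015x^3 - 100842x^2 + 117649x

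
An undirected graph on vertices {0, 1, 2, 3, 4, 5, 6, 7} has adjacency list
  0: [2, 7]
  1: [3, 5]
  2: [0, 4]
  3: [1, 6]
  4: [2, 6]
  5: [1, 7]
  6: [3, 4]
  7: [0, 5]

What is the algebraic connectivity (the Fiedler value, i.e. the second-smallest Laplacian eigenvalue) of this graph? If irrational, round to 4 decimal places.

Each diagonal entry of L is the vertex degree and each off-diagonal entry is -1 where an edge is present, 0 otherwise; in the order [0, 1, 2, 3, 4, 5, 6, 7] the diagonal is [2, 2, 2, 2, 2, 2, 2, 2]. The smallest Laplacian eigenvalue is always 0. The next one, lambda_2 = 0.5858, measures how hard the graph is to disconnect: larger values mean better connectivity.

0.5858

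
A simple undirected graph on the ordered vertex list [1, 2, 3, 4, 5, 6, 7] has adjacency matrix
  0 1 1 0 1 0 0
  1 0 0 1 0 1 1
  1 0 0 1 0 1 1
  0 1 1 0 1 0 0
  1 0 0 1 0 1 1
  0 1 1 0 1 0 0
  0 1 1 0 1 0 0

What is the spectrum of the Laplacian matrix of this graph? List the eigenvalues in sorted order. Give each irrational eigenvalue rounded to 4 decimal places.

Each diagonal entry of L is the vertex degree and each off-diagonal entry is -1 where an edge is present, 0 otherwise; in the order [1, 2, 3, 4, 5, 6, 7] the diagonal is [3, 4, 4, 3, 4, 3, 3]. The multiplicity of 0 as a Laplacian eigenvalue equals the number of connected components. The single zero eigenvalue shows the graph is connected.

[0, 3, 3, 3, 4, 4, 7]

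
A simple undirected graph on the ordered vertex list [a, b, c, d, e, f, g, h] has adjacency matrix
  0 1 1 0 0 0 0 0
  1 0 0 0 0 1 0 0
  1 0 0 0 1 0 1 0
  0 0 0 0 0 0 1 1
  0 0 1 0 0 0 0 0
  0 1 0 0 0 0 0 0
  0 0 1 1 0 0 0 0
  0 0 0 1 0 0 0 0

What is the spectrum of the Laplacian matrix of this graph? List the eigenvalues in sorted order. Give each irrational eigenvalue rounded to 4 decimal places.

[0, 0.1981, 0.4915, 1.3204, 1.5550, 2.8258, 3.2470, 4.3623]

Reading degrees in the order [a, b, c, d, e, f, g, h] gives [2, 2, 3, 2, 1, 1, 2, 1]; set D = diag(2, 2, 3, 2, 1, 1, 2, 1) and form L = D - A. The multiplicity of 0 as a Laplacian eigenvalue equals the number of connected components. The eigenvalues sum to 14, which equals trace(L) = 2|E|.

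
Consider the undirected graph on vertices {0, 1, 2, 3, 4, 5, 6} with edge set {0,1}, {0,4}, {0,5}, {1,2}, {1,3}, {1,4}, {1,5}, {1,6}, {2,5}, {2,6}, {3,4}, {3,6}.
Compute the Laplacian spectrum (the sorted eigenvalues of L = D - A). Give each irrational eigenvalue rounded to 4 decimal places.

[0, 2, 2, 4, 4, 5, 7]

With the vertex order [0, 1, 2, 3, 4, 5, 6], the degrees are [3, 6, 3, 3, 3, 3, 3], giving D = diag(3, 6, 3, 3, 3, 3, 3) and L = D - A. The multiplicity of 0 as a Laplacian eigenvalue equals the number of connected components. By the matrix-tree theorem the graph has (1/7) * product of the nonzero eigenvalues = 320 spanning trees.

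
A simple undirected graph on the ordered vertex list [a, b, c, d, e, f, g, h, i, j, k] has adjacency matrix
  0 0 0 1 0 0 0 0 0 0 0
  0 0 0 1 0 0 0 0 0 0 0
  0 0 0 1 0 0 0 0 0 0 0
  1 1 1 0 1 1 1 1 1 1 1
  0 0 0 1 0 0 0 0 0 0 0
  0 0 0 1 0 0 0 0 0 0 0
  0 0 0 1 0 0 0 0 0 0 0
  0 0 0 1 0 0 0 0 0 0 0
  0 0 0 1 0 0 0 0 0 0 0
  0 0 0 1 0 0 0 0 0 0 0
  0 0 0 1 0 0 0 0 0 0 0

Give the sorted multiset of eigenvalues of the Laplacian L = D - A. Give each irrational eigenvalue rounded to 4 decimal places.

[0, 1, 1, 1, 1, 1, 1, 1, 1, 1, 11]

Each diagonal entry of L is the vertex degree and each off-diagonal entry is -1 where an edge is present, 0 otherwise; in the order [a, b, c, d, e, f, g, h, i, j, k] the diagonal is [1, 1, 1, 10, 1, 1, 1, 1, 1, 1, 1]. Diagonalising L (or applying a numerical eigensolver to the 11x11 matrix) gives the spectrum above. The single zero eigenvalue shows the graph is connected.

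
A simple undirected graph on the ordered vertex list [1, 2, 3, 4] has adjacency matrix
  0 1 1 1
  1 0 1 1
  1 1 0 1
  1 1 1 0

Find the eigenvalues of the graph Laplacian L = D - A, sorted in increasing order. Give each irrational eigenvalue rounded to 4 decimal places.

Reading degrees in the order [1, 2, 3, 4] gives [3, 3, 3, 3]; set D = diag(3, 3, 3, 3) and form L = D - A. Since every row of L sums to 0, the all-ones vector is in the kernel and 0 is an eigenvalue. By the matrix-tree theorem the graph has (1/4) * product of the nonzero eigenvalues = 16 spanning trees.

[0, 4, 4, 4]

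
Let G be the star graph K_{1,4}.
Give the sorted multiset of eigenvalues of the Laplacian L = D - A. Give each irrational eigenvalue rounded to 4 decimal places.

The graph has 5 vertices and degree multiset [4, 1, 1, 1, 1]; D is the diagonal matrix of degrees and L = D - A. L is symmetric positive semidefinite, so every eigenvalue is real and nonnegative. The single zero eigenvalue shows the graph is connected.

[0, 1, 1, 1, 5]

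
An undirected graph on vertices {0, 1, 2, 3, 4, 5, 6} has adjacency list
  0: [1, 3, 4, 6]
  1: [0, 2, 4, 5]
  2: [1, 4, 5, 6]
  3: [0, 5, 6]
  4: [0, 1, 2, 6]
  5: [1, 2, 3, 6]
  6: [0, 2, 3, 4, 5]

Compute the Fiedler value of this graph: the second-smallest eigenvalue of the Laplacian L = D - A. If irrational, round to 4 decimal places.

2.5858

With the vertex order [0, 1, 2, 3, 4, 5, 6], the degrees are [4, 4, 4, 3, 4, 4, 5], giving D = diag(4, 4, 4, 3, 4, 4, 5) and L = D - A. The sorted Laplacian eigenvalues are [0, 2.5858, 3.3820, 4.3820, 5.4142, 5.6180, 6.6180]; the algebraic connectivity is the second entry, 2.5858. There is one zero in the spectrum, matching the 1 component. The largest eigenvalue, 6.6180, is at most the vertex count 7.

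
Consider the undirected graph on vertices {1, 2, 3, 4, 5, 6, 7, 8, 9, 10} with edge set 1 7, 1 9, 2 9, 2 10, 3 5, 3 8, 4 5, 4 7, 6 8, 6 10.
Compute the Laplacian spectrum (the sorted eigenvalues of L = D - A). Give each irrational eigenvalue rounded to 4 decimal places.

Reading degrees in the order [1, 2, 3, 4, 5, 6, 7, 8, 9, 10] gives [2, 2, 2, 2, 2, 2, 2, 2, 2, 2]; set D = diag(2, 2, 2, 2, 2, 2, 2, 2, 2, 2) and form L = D - A. The multiplicity of 0 as a Laplacian eigenvalue equals the number of connected components. There is one zero in the spectrum, matching the 1 component.

[0, 0.3820, 0.3820, 1.3820, 1.3820, 2.6180, 2.6180, 3.6180, 3.6180, 4]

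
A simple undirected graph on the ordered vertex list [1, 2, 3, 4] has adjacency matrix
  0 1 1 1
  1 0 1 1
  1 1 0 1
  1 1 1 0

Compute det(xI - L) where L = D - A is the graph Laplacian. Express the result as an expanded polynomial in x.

x^4 - 12x^3 + 48x^2 - 64x

Each diagonal entry of L is the vertex degree and each off-diagonal entry is -1 where an edge is present, 0 otherwise; in the order [1, 2, 3, 4] the diagonal is [3, 3, 3, 3]. The eigenvalues of L are [0, 4, 4, 4]; the characteristic polynomial is the product of (x - lambda_i), which multiplies out to x^4 - 12x^3 + 48x^2 - 64x. The constant term is 0 because L is singular (the all-ones vector lies in its kernel). There is one zero in the spectrum, matching the 1 component.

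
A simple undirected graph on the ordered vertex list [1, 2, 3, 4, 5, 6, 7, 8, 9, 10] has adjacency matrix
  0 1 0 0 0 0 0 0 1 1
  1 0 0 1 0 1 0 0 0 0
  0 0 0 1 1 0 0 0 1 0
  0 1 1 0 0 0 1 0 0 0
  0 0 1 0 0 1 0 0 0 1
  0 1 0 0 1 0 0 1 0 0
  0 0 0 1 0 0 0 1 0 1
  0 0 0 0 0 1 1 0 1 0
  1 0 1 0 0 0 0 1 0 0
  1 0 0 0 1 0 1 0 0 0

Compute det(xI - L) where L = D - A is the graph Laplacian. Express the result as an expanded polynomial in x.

Reading degrees in the order [1, 2, 3, 4, 5, 6, 7, 8, 9, 10] gives [3, 3, 3, 3, 3, 3, 3, 3, 3, 3]; set D = diag(3, 3, 3, 3, 3, 3, 3, 3, 3, 3) and form L = D - A. L has integer entries, so p(x) = det(xI - L) has integer coefficients. Expanding the determinant yields x^10 - 30x^9 + 390x^8 - 2880x^7 + 13305x^6 - 39882x^5 + 77640x^4 - 94800x^3 + 66000x^2 - 20000x. The coefficient of x^9 equals -trace(L) = -30, matching the sum of degrees. The largest eigenvalue, 5, is at most the vertex count 10.

x^10 - 30x^9 + 390x^8 - 2880x^7 + 13305x^6 - 39882x^5 + 77640x^4 - 94800x^3 + 66000x^2 - 20000x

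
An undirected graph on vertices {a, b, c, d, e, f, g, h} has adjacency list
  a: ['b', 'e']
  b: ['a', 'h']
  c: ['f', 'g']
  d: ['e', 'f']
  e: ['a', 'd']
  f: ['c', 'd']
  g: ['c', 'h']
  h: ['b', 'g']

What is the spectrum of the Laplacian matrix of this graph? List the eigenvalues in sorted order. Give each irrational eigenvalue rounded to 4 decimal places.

Reading degrees in the order [a, b, c, d, e, f, g, h] gives [2, 2, 2, 2, 2, 2, 2, 2]; set D = diag(2, 2, 2, 2, 2, 2, 2, 2) and form L = D - A. L is symmetric positive semidefinite, so every eigenvalue is real and nonnegative. There is one zero in the spectrum, matching the 1 component.

[0, 0.5858, 0.5858, 2, 2, 3.4142, 3.4142, 4]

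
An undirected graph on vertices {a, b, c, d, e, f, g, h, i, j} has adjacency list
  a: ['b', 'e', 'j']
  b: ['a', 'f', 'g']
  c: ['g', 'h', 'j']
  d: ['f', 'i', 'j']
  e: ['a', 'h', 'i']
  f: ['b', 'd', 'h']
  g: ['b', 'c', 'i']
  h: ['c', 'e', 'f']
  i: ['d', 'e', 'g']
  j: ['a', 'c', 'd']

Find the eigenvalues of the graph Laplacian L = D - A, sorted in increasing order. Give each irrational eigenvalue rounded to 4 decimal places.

Each diagonal entry of L is the vertex degree and each off-diagonal entry is -1 where an edge is present, 0 otherwise; in the order [a, b, c, d, e, f, g, h, i, j] the diagonal is [3, 3, 3, 3, 3, 3, 3, 3, 3, 3]. Diagonalising L (or applying a numerical eigensolver to the 10x10 matrix) gives the spectrum above.

[0, 2, 2, 2, 2, 2, 5, 5, 5, 5]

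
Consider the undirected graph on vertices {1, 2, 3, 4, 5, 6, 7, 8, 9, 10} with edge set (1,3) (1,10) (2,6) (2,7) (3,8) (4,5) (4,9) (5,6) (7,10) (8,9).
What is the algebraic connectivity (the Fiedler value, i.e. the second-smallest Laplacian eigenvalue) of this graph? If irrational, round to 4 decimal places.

Each diagonal entry of L is the vertex degree and each off-diagonal entry is -1 where an edge is present, 0 otherwise; in the order [1, 2, 3, 4, 5, 6, 7, 8, 9, 10] the diagonal is [2, 2, 2, 2, 2, 2, 2, 2, 2, 2]. Computing the eigenvalues of L and sorting gives [0, 0.3820, 0.3820, 1.3820, 1.3820, 2.6180, 2.6180, 3.6180, 3.6180, 4]. The Fiedler value lambda_2 = 0.3820 is strictly positive, so the graph is connected.

0.3820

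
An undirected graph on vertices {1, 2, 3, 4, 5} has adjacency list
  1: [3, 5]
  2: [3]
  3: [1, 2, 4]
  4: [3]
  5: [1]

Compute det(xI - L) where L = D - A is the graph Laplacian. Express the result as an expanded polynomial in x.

x^5 - 8x^4 + 20x^3 - 18x^2 + 5x

With the vertex order [1, 2, 3, 4, 5], the degrees are [2, 1, 3, 1, 1], giving D = diag(2, 1, 3, 1, 1) and L = D - A. L has integer entries, so p(x) = det(xI - L) has integer coefficients. Expanding the determinant yields x^5 - 8x^4 + 20x^3 - 18x^2 + 5x. The constant term is 0 because L is singular (the all-ones vector lies in its kernel). The eigenvalues sum to 8, which equals trace(L) = 2|E|.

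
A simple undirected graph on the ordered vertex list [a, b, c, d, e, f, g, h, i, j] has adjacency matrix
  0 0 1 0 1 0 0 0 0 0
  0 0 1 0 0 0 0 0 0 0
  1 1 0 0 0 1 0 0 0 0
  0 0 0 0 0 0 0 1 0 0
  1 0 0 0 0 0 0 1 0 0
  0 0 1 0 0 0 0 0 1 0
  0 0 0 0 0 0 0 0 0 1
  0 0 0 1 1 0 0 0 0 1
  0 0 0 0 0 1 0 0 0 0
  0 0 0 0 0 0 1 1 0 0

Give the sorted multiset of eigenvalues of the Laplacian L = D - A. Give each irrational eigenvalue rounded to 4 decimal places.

[0, 0.1277, 0.5188, 0.6297, 1, 2, 2.3111, 2.7968, 4.1701, 4.4458]

With the vertex order [a, b, c, d, e, f, g, h, i, j], the degrees are [2, 1, 3, 1, 2, 2, 1, 3, 1, 2], giving D = diag(2, 1, 3, 1, 2, 2, 1, 3, 1, 2) and L = D - A. Diagonalising L (or applying a numerical eigensolver to the 10x10 matrix) gives the spectrum above. The single zero eigenvalue shows the graph is connected. The largest eigenvalue, 4.4458, is at most the vertex count 10.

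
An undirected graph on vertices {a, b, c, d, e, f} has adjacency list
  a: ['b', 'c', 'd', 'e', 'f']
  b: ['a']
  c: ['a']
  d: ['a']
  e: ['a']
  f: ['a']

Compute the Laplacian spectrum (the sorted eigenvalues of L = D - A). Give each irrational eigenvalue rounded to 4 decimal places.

[0, 1, 1, 1, 1, 6]

With the vertex order [a, b, c, d, e, f], the degrees are [5, 1, 1, 1, 1, 1], giving D = diag(5, 1, 1, 1, 1, 1) and L = D - A. L is symmetric positive semidefinite, so every eigenvalue is real and nonnegative. The single zero eigenvalue shows the graph is connected. The eigenvalues sum to 10, which equals trace(L) = 2|E|. There is one zero in the spectrum, matching the 1 component.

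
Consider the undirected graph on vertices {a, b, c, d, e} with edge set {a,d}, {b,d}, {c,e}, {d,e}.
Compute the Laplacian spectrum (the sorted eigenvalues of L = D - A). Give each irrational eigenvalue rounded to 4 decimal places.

[0, 0.5188, 1, 2.3111, 4.1701]

Reading degrees in the order [a, b, c, d, e] gives [1, 1, 1, 3, 2]; set D = diag(1, 1, 1, 3, 2) and form L = D - A. The multiplicity of 0 as a Laplacian eigenvalue equals the number of connected components. The single zero eigenvalue shows the graph is connected. The largest eigenvalue, 4.1701, is at most the vertex count 5.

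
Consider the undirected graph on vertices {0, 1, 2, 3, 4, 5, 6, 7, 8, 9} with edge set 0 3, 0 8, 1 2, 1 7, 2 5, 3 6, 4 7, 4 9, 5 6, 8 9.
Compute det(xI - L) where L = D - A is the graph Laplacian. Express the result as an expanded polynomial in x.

Each diagonal entry of L is the vertex degree and each off-diagonal entry is -1 where an edge is present, 0 otherwise; in the order [0, 1, 2, 3, 4, 5, 6, 7, 8, 9] the diagonal is [2, 2, 2, 2, 2, 2, 2, 2, 2, 2]. L has integer entries, so p(x) = det(xI - L) has integer coefficients. Expanding the determinant yields x^10 - 20x^9 + 170x^8 - 800x^7 + 2275x^6 - 4004x^5 + 4290x^4 - 2640x^3 + 825x^2 - 100x. The constant term is 0 because L is singular (the all-ones vector lies in its kernel). There is one zero in the spectrum, matching the 1 component. The eigenvalues sum to 20, which equals trace(L) = 2|E|.

x^10 - 20x^9 + 170x^8 - 800x^7 + 2275x^6 - 4004x^5 + 4290x^4 - 2640x^3 + 825x^2 - 100x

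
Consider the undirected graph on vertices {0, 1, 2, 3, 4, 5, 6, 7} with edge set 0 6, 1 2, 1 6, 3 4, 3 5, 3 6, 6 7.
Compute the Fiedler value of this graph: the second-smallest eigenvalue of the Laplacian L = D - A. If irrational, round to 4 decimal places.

With the vertex order [0, 1, 2, 3, 4, 5, 6, 7], the degrees are [1, 2, 1, 3, 1, 1, 4, 1], giving D = diag(1, 2, 1, 3, 1, 1, 4, 1) and L = D - A. Computing the eigenvalues of L and sorting gives [0, 0.3187, 0.5858, 1, 1, 2.3579, 3.4142, 5.3234]. The Fiedler value lambda_2 = 0.3187 is strictly positive, so the graph is connected.

0.3187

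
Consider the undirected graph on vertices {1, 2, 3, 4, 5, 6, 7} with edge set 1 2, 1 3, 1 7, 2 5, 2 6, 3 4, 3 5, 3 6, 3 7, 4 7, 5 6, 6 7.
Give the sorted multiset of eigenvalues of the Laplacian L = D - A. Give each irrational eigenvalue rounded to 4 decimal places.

Each diagonal entry of L is the vertex degree and each off-diagonal entry is -1 where an edge is present, 0 otherwise; in the order [1, 2, 3, 4, 5, 6, 7] the diagonal is [3, 3, 5, 2, 3, 4, 4]. The multiplicity of 0 as a Laplacian eigenvalue equals the number of connected components. The single zero eigenvalue shows the graph is connected.

[0, 1.5514, 2.6792, 3.6125, 4.2131, 5.5930, 6.3509]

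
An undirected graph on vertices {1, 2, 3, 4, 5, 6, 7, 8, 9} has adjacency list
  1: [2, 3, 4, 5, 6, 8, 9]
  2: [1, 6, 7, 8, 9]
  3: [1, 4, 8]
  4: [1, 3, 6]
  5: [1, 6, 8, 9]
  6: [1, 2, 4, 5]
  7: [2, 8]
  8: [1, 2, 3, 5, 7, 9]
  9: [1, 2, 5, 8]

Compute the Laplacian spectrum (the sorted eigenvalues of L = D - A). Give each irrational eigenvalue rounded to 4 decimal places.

[0, 1.6041, 2.4091, 3.2054, 4.4600, 4.7106, 6.2917, 7.2453, 8.0738]

With the vertex order [1, 2, 3, 4, 5, 6, 7, 8, 9], the degrees are [7, 5, 3, 3, 4, 4, 2, 6, 4], giving D = diag(7, 5, 3, 3, 4, 4, 2, 6, 4) and L = D - A. The multiplicity of 0 as a Laplacian eigenvalue equals the number of connected components. The single zero eigenvalue shows the graph is connected. The largest eigenvalue, 8.0738, is at most the vertex count 9.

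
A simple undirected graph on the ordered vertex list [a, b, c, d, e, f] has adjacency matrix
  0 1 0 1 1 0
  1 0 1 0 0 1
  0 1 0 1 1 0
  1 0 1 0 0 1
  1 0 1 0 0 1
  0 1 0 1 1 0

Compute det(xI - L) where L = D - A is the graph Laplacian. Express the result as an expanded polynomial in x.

x^6 - 18x^5 + 126x^4 - 432x^3 + 729x^2 - 486x

With the vertex order [a, b, c, d, e, f], the degrees are [3, 3, 3, 3, 3, 3], giving D = diag(3, 3, 3, 3, 3, 3) and L = D - A. Computing det(xI - L) by cofactor expansion (or equivalently via sum-over-permutations) gives x^6 - 18x^5 + 126x^4 - 432x^3 + 729x^2 - 486x. The coefficient of x^5 equals -trace(L) = -18, matching the sum of degrees. There is one zero in the spectrum, matching the 1 component.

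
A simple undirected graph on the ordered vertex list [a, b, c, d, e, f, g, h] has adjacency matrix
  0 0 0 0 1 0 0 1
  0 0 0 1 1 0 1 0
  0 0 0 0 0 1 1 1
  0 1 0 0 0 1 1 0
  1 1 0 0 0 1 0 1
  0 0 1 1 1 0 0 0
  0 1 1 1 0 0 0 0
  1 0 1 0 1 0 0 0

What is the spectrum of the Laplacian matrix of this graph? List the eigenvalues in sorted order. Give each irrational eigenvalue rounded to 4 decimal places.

[0, 1.0329, 2.1880, 2.7148, 3.4262, 4, 4.8432, 5.7948]

Each diagonal entry of L is the vertex degree and each off-diagonal entry is -1 where an edge is present, 0 otherwise; in the order [a, b, c, d, e, f, g, h] the diagonal is [2, 3, 3, 3, 4, 3, 3, 3]. Since every row of L sums to 0, the all-ones vector is in the kernel and 0 is an eigenvalue.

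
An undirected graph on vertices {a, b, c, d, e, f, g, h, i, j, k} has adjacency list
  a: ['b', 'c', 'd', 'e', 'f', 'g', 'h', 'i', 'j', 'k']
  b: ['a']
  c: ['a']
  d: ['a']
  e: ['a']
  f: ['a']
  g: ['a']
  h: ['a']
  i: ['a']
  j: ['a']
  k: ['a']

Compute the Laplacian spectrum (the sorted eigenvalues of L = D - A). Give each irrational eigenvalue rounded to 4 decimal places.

Reading degrees in the order [a, b, c, d, e, f, g, h, i, j, k] gives [10, 1, 1, 1, 1, 1, 1, 1, 1, 1, 1]; set D = diag(10, 1, 1, 1, 1, 1, 1, 1, 1, 1, 1) and form L = D - A. Since every row of L sums to 0, the all-ones vector is in the kernel and 0 is an eigenvalue. There is one zero in the spectrum, matching the 1 component. The eigenvalues sum to 20, which equals trace(L) = 2|E|.

[0, 1, 1, 1, 1, 1, 1, 1, 1, 1, 11]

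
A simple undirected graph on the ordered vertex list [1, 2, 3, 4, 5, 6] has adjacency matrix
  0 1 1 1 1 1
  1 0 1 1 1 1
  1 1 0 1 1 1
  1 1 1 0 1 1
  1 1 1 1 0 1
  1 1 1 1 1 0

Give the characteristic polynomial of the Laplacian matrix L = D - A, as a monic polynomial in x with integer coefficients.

x^6 - 30x^5 + 360x^4 - 2160x^3 + 6480x^2 - 7776x

Each diagonal entry of L is the vertex degree and each off-diagonal entry is -1 where an edge is present, 0 otherwise; in the order [1, 2, 3, 4, 5, 6] the diagonal is [5, 5, 5, 5, 5, 5]. The eigenvalues of L are [0, 6, 6, 6, 6, 6]; the characteristic polynomial is the product of (x - lambda_i), which multiplies out to x^6 - 30x^5 + 360x^4 - 2160x^3 + 6480x^2 - 7776x. The coefficient of x^5 equals -trace(L) = -30, matching the sum of degrees. The eigenvalues sum to 30, which equals trace(L) = 2|E|. The largest eigenvalue, 6, is at most the vertex count 6.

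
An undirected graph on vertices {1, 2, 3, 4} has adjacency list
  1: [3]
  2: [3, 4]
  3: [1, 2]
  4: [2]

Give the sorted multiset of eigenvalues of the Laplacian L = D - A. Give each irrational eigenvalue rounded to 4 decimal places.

[0, 0.5858, 2, 3.4142]

With the vertex order [1, 2, 3, 4], the degrees are [1, 2, 2, 1], giving D = diag(1, 2, 2, 1) and L = D - A. L is symmetric positive semidefinite, so every eigenvalue is real and nonnegative.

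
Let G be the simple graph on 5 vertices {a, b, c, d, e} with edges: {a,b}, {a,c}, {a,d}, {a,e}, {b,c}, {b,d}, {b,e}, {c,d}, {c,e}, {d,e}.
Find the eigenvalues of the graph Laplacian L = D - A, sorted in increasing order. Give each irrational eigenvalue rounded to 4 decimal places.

[0, 5, 5, 5, 5]

Each diagonal entry of L is the vertex degree and each off-diagonal entry is -1 where an edge is present, 0 otherwise; in the order [a, b, c, d, e] the diagonal is [4, 4, 4, 4, 4]. Since every row of L sums to 0, the all-ones vector is in the kernel and 0 is an eigenvalue. By the matrix-tree theorem the graph has (1/5) * product of the nonzero eigenvalues = 125 spanning trees. There is one zero in the spectrum, matching the 1 component.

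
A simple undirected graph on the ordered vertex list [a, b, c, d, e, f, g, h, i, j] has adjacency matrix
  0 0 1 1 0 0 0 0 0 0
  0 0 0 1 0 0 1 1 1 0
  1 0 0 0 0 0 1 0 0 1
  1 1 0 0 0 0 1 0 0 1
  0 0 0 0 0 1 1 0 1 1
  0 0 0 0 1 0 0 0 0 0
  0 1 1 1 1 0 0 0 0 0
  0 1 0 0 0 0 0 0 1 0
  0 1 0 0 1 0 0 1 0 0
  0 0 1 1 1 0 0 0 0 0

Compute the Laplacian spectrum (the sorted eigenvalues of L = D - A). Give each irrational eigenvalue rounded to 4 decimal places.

With the vertex order [a, b, c, d, e, f, g, h, i, j], the degrees are [2, 4, 3, 4, 4, 1, 4, 2, 3, 3], giving D = diag(2, 4, 3, 4, 4, 1, 4, 2, 3, 3) and L = D - A. L is symmetric positive semidefinite, so every eigenvalue is real and nonnegative. The single zero eigenvalue shows the graph is connected.

[0, 0.7489, 0.8869, 2.1810, 3, 3.2795, 3.4218, 4.4729, 5.6064, 6.4026]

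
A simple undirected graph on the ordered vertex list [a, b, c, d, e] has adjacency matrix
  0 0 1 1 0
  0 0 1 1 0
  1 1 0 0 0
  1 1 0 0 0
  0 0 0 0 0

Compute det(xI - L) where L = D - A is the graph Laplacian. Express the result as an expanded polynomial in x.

Each diagonal entry of L is the vertex degree and each off-diagonal entry is -1 where an edge is present, 0 otherwise; in the order [a, b, c, d, e] the diagonal is [2, 2, 2, 2, 0]. The eigenvalues of L are [0, 0, 2, 2, 4]; the characteristic polynomial is the product of (x - lambda_i), which multiplies out to x^5 - 8x^4 + 20x^3 - 16x^2. The constant term is 0 because L is singular (the all-ones vector lies in its kernel). The eigenvalues sum to 8, which equals trace(L) = 2|E|.

x^5 - 8x^4 + 20x^3 - 16x^2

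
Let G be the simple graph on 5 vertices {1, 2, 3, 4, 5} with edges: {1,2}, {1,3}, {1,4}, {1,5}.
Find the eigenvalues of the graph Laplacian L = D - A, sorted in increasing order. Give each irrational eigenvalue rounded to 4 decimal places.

With the vertex order [1, 2, 3, 4, 5], the degrees are [4, 1, 1, 1, 1], giving D = diag(4, 1, 1, 1, 1) and L = D - A. Since every row of L sums to 0, the all-ones vector is in the kernel and 0 is an eigenvalue. The eigenvalues sum to 8, which equals trace(L) = 2|E|.

[0, 1, 1, 1, 5]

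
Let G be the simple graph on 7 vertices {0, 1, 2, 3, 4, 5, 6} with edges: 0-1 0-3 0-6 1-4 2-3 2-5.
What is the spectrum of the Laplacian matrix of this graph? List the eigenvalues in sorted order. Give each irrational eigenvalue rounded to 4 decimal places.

[0, 0.2603, 0.6262, 1.4055, 2.2742, 3.0996, 4.3342]

With the vertex order [0, 1, 2, 3, 4, 5, 6], the degrees are [3, 2, 2, 2, 1, 1, 1], giving D = diag(3, 2, 2, 2, 1, 1, 1) and L = D - A. L is symmetric positive semidefinite, so every eigenvalue is real and nonnegative. The single zero eigenvalue shows the graph is connected. By the matrix-tree theorem the graph has (1/7) * product of the nonzero eigenvalues = 1 spanning tree. The largest eigenvalue, 4.3342, is at most the vertex count 7.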